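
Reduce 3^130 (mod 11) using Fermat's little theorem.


Fermat's little theorem: if p is prime and gcd(a,p)=1, then a^(p-1) ≡ 1 (mod p)
p = 11 is prime, gcd(3,11) = 1
Reduce exponent: 130 mod 10 = 0
So 3^130 ≡ 3^0 (mod 11)
3^0 = 1

3^130 ≡ 1 (mod 11)


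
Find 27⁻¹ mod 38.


Use the extended Euclidean algorithm to write 1 = 27·s + 38·t; then s mod 38 is the inverse.
Euclidean algorithm:
  27 = 0·38 + 27
  38 = 1·27 + 11
  27 = 2·11 + 5
  11 = 2·5 + 1
  5 = 5·1 + 0
gcd(27,38) = 1
Back-substitution gives: 27·(-7) + 38·(5) = 1
So 27⁻¹ ≡ -7 ≡ 31 (mod 38)
Check: 27 × 31 = 837 ≡ 1 (mod 38) ✓

27⁻¹ ≡ 31 (mod 38)


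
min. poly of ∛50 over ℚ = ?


∛50 satisfies x³ - 50 = 0, irreducible over ℚ (no rational root; 50 is not a perfect cube)

Minimal polynomial: x³ - 50


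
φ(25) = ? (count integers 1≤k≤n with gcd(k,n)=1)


φ(n) = count of k ∈ {1,...,n} with gcd(k,n)=1
Coprimes to 25: {1, 2, 3, 4, 6, 7, 8, 9, 11, 12, 13, 14, 16, 17, 18, 19, 21, 22, 23, 24}
Count: 20

φ(25) = 20


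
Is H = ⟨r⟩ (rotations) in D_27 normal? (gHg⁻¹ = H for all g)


H = ⟨r⟩ (rotations) in D_27
The rotation subgroup ⟨r⟩ has index 2 in D_27, so it is normal

Yes, normal subgroup


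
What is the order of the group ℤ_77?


ℤ_n has n elements.

|ℤ_77| = 77


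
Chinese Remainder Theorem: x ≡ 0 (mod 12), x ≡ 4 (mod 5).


m₁ = 12, m₂ = 5, gcd = 1, so CRT applies. M = m₁·m₂ = 60
Let M₁ = M/m₁ = 5, M₂ = M/m₂ = 12
Find y₁ ≡ M₁⁻¹ (mod m₁): 5⁻¹ ≡ 5 (mod 12)
Find y₂ ≡ M₂⁻¹ (mod m₂): 12⁻¹ ≡ 3 (mod 5)
x = a₁·M₁·y₁ + a₂·M₂·y₂ = 0·5·5 + 4·12·3 = 144
Reduce mod 60: x ≡ 24
Check: 24 mod 12 = 0 ✓, 24 mod 5 = 4 ✓

x ≡ 24 (mod 60)


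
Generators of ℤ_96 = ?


g generates ℤ_n iff gcd(g,n) = 1
Prime factors of 96: 2, 3
Generators are g ∈ {1,...,95} not divisible by any of these primes.
Generators: {1, 5, 7, 11, 13, 17, 19, 23, 25, 29, 31, 35, 37, 41, 43, 47, 49, 53, 55, 59, 61, 65, 67, 71, 73, 77, 79, 83, 85, 89, 91, 95}
Number of generators = φ(96) = 32

Generators of ℤ_96 = {1, 5, 7, 11, 13, 17, 19, 23, 25, 29, 31, 35, 37, 41, 43, 47, 49, 53, 55, 59, 61, 65, 67, 71, 73, 77, 79, 83, 85, 89, 91, 95}


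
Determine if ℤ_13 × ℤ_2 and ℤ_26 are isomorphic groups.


Comparing ℤ_13 × ℤ_2 and ℤ_26:
gcd(13,2) = 1, so ℤ_13 × ℤ_2 ≅ ℤ_26 (CRT)

Yes, ℤ_13 × ℤ_2 ≅ ℤ_26


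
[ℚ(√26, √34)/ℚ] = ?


[ℚ(√26,√34):ℚ] = [ℚ(√26,√34):ℚ(√26)]·[ℚ(√26):ℚ] = 2·2 = 4

[ℚ(√26, √34)/ℚ] = 4


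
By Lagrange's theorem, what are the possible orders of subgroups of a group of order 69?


Lagrange's theorem: |H| divides |G|
|G| = 69
Divisors of 69: 1, 3, 23, 69

Possible subgroup orders: {1, 3, 23, 69}


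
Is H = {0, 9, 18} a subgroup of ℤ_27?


Subgroup test for H = {0, 9, 18} in (ℤ_27, +):
(1) 0 ∈ H? Yes
(2) Closure: for all a,b ∈ H, (a+b) mod 27 ∈ H? Yes
(3) Inverses: for all a ∈ H, -a mod 27 ∈ H? Yes

Yes, H is a subgroup of ℤ_27


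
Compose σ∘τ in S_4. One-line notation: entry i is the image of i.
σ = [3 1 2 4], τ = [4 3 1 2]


σ∘τ: apply τ first, then σ
1 →τ 4 →σ 4
2 →τ 3 →σ 2
3 →τ 1 →σ 3
4 →τ 2 →σ 1

σ∘τ = [4 2 3 1]


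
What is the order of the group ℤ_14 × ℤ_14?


|A × B| = |A| · |B|
|ℤ_14 × ℤ_14| = 14 × 14 = 196

|ℤ_14 × ℤ_14| = 196


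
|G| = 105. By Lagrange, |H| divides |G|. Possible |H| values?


Lagrange's theorem: |H| divides |G|
|G| = 105
Divisors of 105: 1, 3, 5, 7, 15, 21, 35, 105

Possible subgroup orders: {1, 3, 5, 7, 15, 21, 35, 105}


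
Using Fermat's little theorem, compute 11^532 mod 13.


Fermat's little theorem: if p is prime and gcd(a,p)=1, then a^(p-1) ≡ 1 (mod p)
p = 13 is prime, gcd(11,13) = 1
Reduce exponent: 532 mod 12 = 4
So 11^532 ≡ 11^4 (mod 13)
11^4 mod 13 = 3

11^532 ≡ 3 (mod 13)


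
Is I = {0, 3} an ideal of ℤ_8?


Check ideal conditions for I = {0, 3} in ℤ_8:
(1) I is an additive subgroup? No
(2) For r ∈ ℤ_8 and a ∈ I: r·a ∈ I? No  [counterexample: r=2, a=3, r·a mod 8 = 6 ∉ I]

No, I is not an ideal of ℤ_8


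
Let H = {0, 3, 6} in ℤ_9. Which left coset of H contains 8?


8 + H = {8 + h (mod 9) : h ∈ H}
8+0=8, 8+3=2, 8+6=5
8 + H = {2, 5, 8} = 2 + H

8 + H = {2, 5, 8}


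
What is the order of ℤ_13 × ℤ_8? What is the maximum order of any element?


|ℤ_13 × ℤ_8| = 13 × 8 = 104
Max element order = lcm(13,8) = 104
Cyclic? Yes (gcd=1)

|ℤ_13×ℤ_8| = 104, max element order = 104


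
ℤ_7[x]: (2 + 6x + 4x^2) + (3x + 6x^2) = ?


Add coefficients mod 7:
x^0: 2 + 0 = 2 (mod 7)
x^1: 6 + 3 = 2 (mod 7)
x^2: 4 + 6 = 3 (mod 7)
Result: 2 + 2x + 3x^2

f + g = 2 + 2x + 3x^2


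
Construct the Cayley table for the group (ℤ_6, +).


Elements: {0, 1, 2, 3, 4, 5}
Operation: addition mod 6
Entry (a, b) = (a + b) mod 6

Cayley table:
  | 0 | 1 | 2 | 3 | 4 | 5
0 | 0 | 1 | 2 | 3 | 4 | 5
1 | 1 | 2 | 3 | 4 | 5 | 0
2 | 2 | 3 | 4 | 5 | 0 | 1
3 | 3 | 4 | 5 | 0 | 1 | 2
4 | 4 | 5 | 0 | 1 | 2 | 3
5 | 5 | 0 | 1 | 2 | 3 | 4


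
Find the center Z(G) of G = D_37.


Z(G) = {g ∈ G | gx = xg for all x ∈ G}
For odd n, Z(D_n) = {e}: no nontrivial rotation commutes with all reflections

Z(D_37) = {e}


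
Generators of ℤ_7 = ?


g generates ℤ_n iff gcd(g,n) = 1
Checking each g ∈ {1,...,6}:
gcd(1,7) = 1
gcd(2,7) = 1
gcd(3,7) = 1
gcd(4,7) = 1
gcd(5,7) = 1
gcd(6,7) = 1
Generators: {1, 2, 3, 4, 5, 6}
Number of generators = φ(7) = 6

Generators of ℤ_7 = {1, 2, 3, 4, 5, 6}


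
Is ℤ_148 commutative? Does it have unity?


ℤ_148 is a commutative ring with unity 1; 148 = 2×74 is composite, so 2·74 ≡ 0 gives zero divisors (not an integral domain)
Commutative: Yes
Integral domain: No
Has unity: Yes

ℤ_148: Commutative=Yes, Unity=Yes


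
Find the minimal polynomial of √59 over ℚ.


√59 satisfies x² - 59 = 0, irreducible over ℚ since 59 is squarefree

Minimal polynomial: x² - 59


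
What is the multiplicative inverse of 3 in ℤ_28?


Use the extended Euclidean algorithm to write 1 = 3·s + 28·t; then s mod 28 is the inverse.
Euclidean algorithm:
  3 = 0·28 + 3
  28 = 9·3 + 1
  3 = 3·1 + 0
gcd(3,28) = 1
Back-substitution gives: 3·(-9) + 28·(1) = 1
So 3⁻¹ ≡ -9 ≡ 19 (mod 28)
Check: 3 × 19 = 57 ≡ 1 (mod 28) ✓

3⁻¹ ≡ 19 (mod 28)


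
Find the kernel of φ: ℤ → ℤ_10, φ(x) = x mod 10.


Kernel = preimage of identity
ker(φ) = {x ∈ ℤ : x ≡ 0 (mod 10)} = 10ℤ = {0, ±10, ±20, ...}

ker(φ) = 10ℤ


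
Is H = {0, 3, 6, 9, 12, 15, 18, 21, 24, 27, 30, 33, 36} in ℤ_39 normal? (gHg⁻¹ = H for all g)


H = {0, 3, 6, 9, 12, 15, 18, 21, 24, 27, 30, 33, 36} in ℤ_39
ℤ_39 is abelian; every subgroup of an abelian group is normal

Yes, normal subgroup


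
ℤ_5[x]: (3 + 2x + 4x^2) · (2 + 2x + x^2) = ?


Expand and collect like terms; reduce coefficients mod 5:
x^0: 3·2 = 6 ≡ 1 (mod 5)
x^1: 3·2 + 2·2 = 10 ≡ 0 (mod 5)
x^2: 3·1 + 2·2 + 4·2 = 15 ≡ 0 (mod 5)
x^3: 2·1 + 4·2 = 10 ≡ 0 (mod 5)
x^4: 4·1 = 4 ≡ 4 (mod 5)
Result: 1 + 4x^4

f · g = 1 + 4x^4


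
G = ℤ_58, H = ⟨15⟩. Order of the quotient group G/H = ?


|⟨15⟩| = n / gcd(15, 58) = 58 / 1 = 58
H is normal (ℤ_58 is abelian).
|G/H| = |G| / |H| = 58 / 58 = 1

|G/H| = 1


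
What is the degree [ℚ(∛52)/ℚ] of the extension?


∛52 has minimal polynomial x³ - 52 (irreducible over ℚ since 52 is not a perfect cube)

[ℚ(∛52)/ℚ] = 3


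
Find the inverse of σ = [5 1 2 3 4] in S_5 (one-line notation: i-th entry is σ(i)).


To find σ⁻¹, swap domain and range:
σ(1) = 5 → σ⁻¹(5) = 1
σ(2) = 1 → σ⁻¹(1) = 2
σ(3) = 2 → σ⁻¹(2) = 3
σ(4) = 3 → σ⁻¹(3) = 4
σ(5) = 4 → σ⁻¹(4) = 5

σ⁻¹ = [2 3 4 5 1]


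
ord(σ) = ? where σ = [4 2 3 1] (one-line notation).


Cycle decomposition: (1 4)
Cycle lengths: 2
Order = lcm(2) = 2

ord(σ) = 2


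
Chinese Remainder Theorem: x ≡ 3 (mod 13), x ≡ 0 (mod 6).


m₁ = 13, m₂ = 6, gcd = 1, so CRT applies. M = m₁·m₂ = 78
Let M₁ = M/m₁ = 6, M₂ = M/m₂ = 13
Find y₁ ≡ M₁⁻¹ (mod m₁): 6⁻¹ ≡ 11 (mod 13)
Find y₂ ≡ M₂⁻¹ (mod m₂): 13⁻¹ ≡ 1 (mod 6)
x = a₁·M₁·y₁ + a₂·M₂·y₂ = 3·6·11 + 0·13·1 = 198
Reduce mod 78: x ≡ 42
Check: 42 mod 13 = 3 ✓, 42 mod 6 = 0 ✓

x ≡ 42 (mod 78)


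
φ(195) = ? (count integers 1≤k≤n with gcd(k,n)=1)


Factor n: 195 = 3 × 5 × 13
φ(n) = n · ∏(1 - 1/p) over distinct primes p | n
φ(195) = 195 · (1 - 1/3) · (1 - 1/5) · (1 - 1/13) = 96

φ(195) = 96


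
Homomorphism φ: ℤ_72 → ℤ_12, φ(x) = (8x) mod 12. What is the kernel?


Kernel = preimage of identity
ker(φ) = {x ∈ ℤ_72 : 8x ≡ 0 (mod 12)}. Since 12 | 72, φ is well-defined. The kernel is the cyclic subgroup ⟨3⟩ of ℤ_72 (order 24), i.e. {0, 3, 6, 9, 12, 15, 18, 21, 24, 27, 30, 33, 36, 39, 42, 45, 48, 51, 54, 57, 60, 63, 66, 69}

ker(φ) = {0, 3, 6, 9, 12, 15, 18, 21, 24, 27, 30, 33, 36, 39, 42, 45, 48, 51, 54, 57, 60, 63, 66, 69}


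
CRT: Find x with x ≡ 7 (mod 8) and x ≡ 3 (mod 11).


m₁ = 8, m₂ = 11, gcd = 1, so CRT applies. M = m₁·m₂ = 88
Let M₁ = M/m₁ = 11, M₂ = M/m₂ = 8
Find y₁ ≡ M₁⁻¹ (mod m₁): 11⁻¹ ≡ 3 (mod 8)
Find y₂ ≡ M₂⁻¹ (mod m₂): 8⁻¹ ≡ 7 (mod 11)
x = a₁·M₁·y₁ + a₂·M₂·y₂ = 7·11·3 + 3·8·7 = 399
Reduce mod 88: x ≡ 47
Check: 47 mod 8 = 7 ✓, 47 mod 11 = 3 ✓

x ≡ 47 (mod 88)


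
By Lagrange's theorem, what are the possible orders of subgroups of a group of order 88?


Lagrange's theorem: |H| divides |G|
|G| = 88
Divisors of 88: 1, 2, 4, 8, 11, 22, 44, 88

Possible subgroup orders: {1, 2, 4, 8, 11, 22, 44, 88}


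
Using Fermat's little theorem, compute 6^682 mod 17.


Fermat's little theorem: if p is prime and gcd(a,p)=1, then a^(p-1) ≡ 1 (mod p)
p = 17 is prime, gcd(6,17) = 1
Reduce exponent: 682 mod 16 = 10
So 6^682 ≡ 6^10 (mod 17)
6^10 mod 17 = 15

6^682 ≡ 15 (mod 17)


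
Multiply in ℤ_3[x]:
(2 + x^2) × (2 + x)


Expand and collect like terms; reduce coefficients mod 3:
x^0: 2·2 = 4 ≡ 1 (mod 3)
x^1: 2·1 + 0·2 = 2 ≡ 2 (mod 3)
x^2: 0·1 + 1·2 = 2 ≡ 2 (mod 3)
x^3: 1·1 = 1 ≡ 1 (mod 3)
Result: 1 + 2x + 2x^2 + x^3

f · g = 1 + 2x + 2x^2 + x^3


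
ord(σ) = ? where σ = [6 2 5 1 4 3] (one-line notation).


Cycle decomposition: (1 6 3 5 4)
Cycle lengths: 5
Order = lcm(5) = 5

ord(σ) = 5


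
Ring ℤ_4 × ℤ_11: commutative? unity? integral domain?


Direct product ring; commutative with unity (1,1); but (1,0)·(0,1) = (0,0) gives zero divisors, so not an integral domain
Commutative: Yes
Integral domain: No
Has unity: Yes

ℤ_4 × ℤ_11: Commutative=Yes, Unity=Yes


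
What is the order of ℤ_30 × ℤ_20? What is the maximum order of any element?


|ℤ_30 × ℤ_20| = 30 × 20 = 600
Max element order = lcm(30,20) = 60
Cyclic? No (gcd=10)

|ℤ_30×ℤ_20| = 600, max element order = 60


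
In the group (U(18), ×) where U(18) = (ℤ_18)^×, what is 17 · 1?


Operation: multiplication mod 18
17 · 1 = (a × b) mod 18 with a = 17, b = 1

17 · 1 = 17


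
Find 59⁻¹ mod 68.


Use the extended Euclidean algorithm to write 1 = 59·s + 68·t; then s mod 68 is the inverse.
Euclidean algorithm:
  59 = 0·68 + 59
  68 = 1·59 + 9
  59 = 6·9 + 5
  9 = 1·5 + 4
  5 = 1·4 + 1
  4 = 4·1 + 0
gcd(59,68) = 1
Back-substitution gives: 59·(15) + 68·(-13) = 1
So 59⁻¹ ≡ 15 ≡ 15 (mod 68)
Check: 59 × 15 = 885 ≡ 1 (mod 68) ✓

59⁻¹ ≡ 15 (mod 68)


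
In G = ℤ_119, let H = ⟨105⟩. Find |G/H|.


|⟨105⟩| = n / gcd(105, 119) = 119 / 7 = 17
H is normal (ℤ_119 is abelian).
|G/H| = |G| / |H| = 119 / 17 = 7

|G/H| = 7


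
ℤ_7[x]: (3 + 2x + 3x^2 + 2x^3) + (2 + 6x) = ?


Add coefficients mod 7:
x^0: 3 + 2 = 5 (mod 7)
x^1: 2 + 6 = 1 (mod 7)
x^2: 3 + 0 = 3 (mod 7)
x^3: 2 + 0 = 2 (mod 7)
Result: 5 + x + 3x^2 + 2x^3

f + g = 5 + x + 3x^2 + 2x^3


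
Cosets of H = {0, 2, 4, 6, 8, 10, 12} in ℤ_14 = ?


H = {0, 2, 4, 6, 8, 10, 12}, |H| = 7
Number of cosets = |G|/|H| = 14/7 = 2
0 + H = {0, 2, 4, 6, 8, 10, 12}
1 + H = {1, 3, 5, 7, 9, 11, 13}

Cosets: 0+H={0,2,4,6,8,10,12}; 1+H={1,3,5,7,9,11,13}


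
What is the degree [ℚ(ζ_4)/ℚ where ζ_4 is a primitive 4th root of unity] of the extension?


[ℚ(ζ_n):ℚ] = deg Φ_n(x) = φ(n). Here φ(4) = 2

[ℚ(ζ_4)/ℚ where ζ_4 is a primitive 4th root of unity] = 2


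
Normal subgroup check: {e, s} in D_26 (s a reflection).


H = {e, s} in D_26 (s a reflection)
r·s·r⁻¹ = sr⁻² ≠ s for n ≥ 3, so {e, s} is not closed under conjugation

No, not a normal subgroup


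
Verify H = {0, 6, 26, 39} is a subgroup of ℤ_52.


Subgroup test for H = {0, 6, 26, 39} in (ℤ_52, +):
(1) 0 ∈ H? Yes
(2) Closure: for all a,b ∈ H, (a+b) mod 52 ∈ H? No  [counterexample: 6 + 6 = 12 ∉ H]
(3) Inverses: for all a ∈ H, -a mod 52 ∈ H? No

No, H is not a subgroup of ℤ_52


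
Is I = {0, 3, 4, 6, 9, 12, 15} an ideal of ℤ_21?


Check ideal conditions for I = {0, 3, 4, 6, 9, 12, 15} in ℤ_21:
(1) I is an additive subgroup? No
(2) For r ∈ ℤ_21 and a ∈ I: r·a ∈ I? No  [counterexample: r=2, a=4, r·a mod 21 = 8 ∉ I]

No, I is not an ideal of ℤ_21


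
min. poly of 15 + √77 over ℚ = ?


Let α = 15 + √77. Then α - 15 = √77, so (α - 15)² = 77, giving α² - 30α + 148 = 0. Degree 2 and α ∉ ℚ, so this is the minimal polynomial.

Minimal polynomial: x² - 30x + 148


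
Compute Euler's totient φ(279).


Factor n: 279 = 3^2 × 31
φ(n) = n · ∏(1 - 1/p) over distinct primes p | n
φ(279) = 279 · (1 - 1/3) · (1 - 1/31) = 180

φ(279) = 180


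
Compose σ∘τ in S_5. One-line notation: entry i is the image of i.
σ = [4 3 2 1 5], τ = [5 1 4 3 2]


σ∘τ: apply τ first, then σ
1 →τ 5 →σ 5
2 →τ 1 →σ 4
3 →τ 4 →σ 1
4 →τ 3 →σ 2
5 →τ 2 →σ 3

σ∘τ = [5 4 1 2 3]


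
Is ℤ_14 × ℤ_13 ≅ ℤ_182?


Comparing ℤ_14 × ℤ_13 and ℤ_182:
gcd(14,13) = 1, so ℤ_14 × ℤ_13 ≅ ℤ_182 (CRT)

Yes, ℤ_14 × ℤ_13 ≅ ℤ_182


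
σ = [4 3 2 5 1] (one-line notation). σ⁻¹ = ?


To find σ⁻¹, swap domain and range:
σ(1) = 4 → σ⁻¹(4) = 1
σ(2) = 3 → σ⁻¹(3) = 2
σ(3) = 2 → σ⁻¹(2) = 3
σ(4) = 5 → σ⁻¹(5) = 4
σ(5) = 1 → σ⁻¹(1) = 5

σ⁻¹ = [5 3 2 1 4]


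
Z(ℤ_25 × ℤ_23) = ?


Z(G) = {g ∈ G | gx = xg for all x ∈ G}
Direct product of abelian groups is abelian, so Z(G) = G

Z(ℤ_25 × ℤ_23) = ℤ_25 × ℤ_23


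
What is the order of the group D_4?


|D_n| = 2n (n rotations and n reflections)
|D_4| = 2×4 = 8

|D_4| = 8


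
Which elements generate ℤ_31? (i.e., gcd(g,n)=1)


g generates ℤ_n iff gcd(g,n) = 1
Prime factors of 31: 31
Generators are g ∈ {1,...,30} not divisible by any of these primes.
Generators: {1, 2, 3, 4, 5, 6, 7, 8, 9, 10, 11, 12, 13, 14, 15, 16, 17, 18, 19, 20, 21, 22, 23, 24, 25, 26, 27, 28, 29, 30}
Number of generators = φ(31) = 30

Generators of ℤ_31 = {1, 2, 3, 4, 5, 6, 7, 8, 9, 10, 11, 12, 13, 14, 15, 16, 17, 18, 19, 20, 21, 22, 23, 24, 25, 26, 27, 28, 29, 30}


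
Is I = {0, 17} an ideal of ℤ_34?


Check ideal conditions for I = {0, 17} in ℤ_34:
(1) I is an additive subgroup? Yes
(2) For r ∈ ℤ_34 and a ∈ I: r·a ∈ I? Yes

Yes, I is an ideal of ℤ_34


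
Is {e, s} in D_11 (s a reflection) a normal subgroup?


H = {e, s} in D_11 (s a reflection)
r·s·r⁻¹ = sr⁻² ≠ s for n ≥ 3, so {e, s} is not closed under conjugation

No, not a normal subgroup


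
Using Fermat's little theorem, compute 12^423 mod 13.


Fermat's little theorem: if p is prime and gcd(a,p)=1, then a^(p-1) ≡ 1 (mod p)
p = 13 is prime, gcd(12,13) = 1
Reduce exponent: 423 mod 12 = 3
So 12^423 ≡ 12^3 (mod 13)
12^3 mod 13 = 12

12^423 ≡ 12 (mod 13)


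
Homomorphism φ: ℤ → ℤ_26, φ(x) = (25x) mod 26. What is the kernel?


Kernel = preimage of identity
ker(φ) = {x ∈ ℤ : 25x ≡ 0 (mod 26)}. gcd(25,26) = 1, so 25x ≡ 0 (mod 26) ⟺ x ≡ 0 (mod 26/1 = 26). Hence ker(φ) = 26ℤ

ker(φ) = 26ℤ


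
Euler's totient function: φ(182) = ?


Factor n: 182 = 2 × 7 × 13
φ(n) = n · ∏(1 - 1/p) over distinct primes p | n
φ(182) = 182 · (1 - 1/2) · (1 - 1/7) · (1 - 1/13) = 72

φ(182) = 72


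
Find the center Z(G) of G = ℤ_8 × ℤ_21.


Z(G) = {g ∈ G | gx = xg for all x ∈ G}
Direct product of abelian groups is abelian, so Z(G) = G

Z(ℤ_8 × ℤ_21) = ℤ_8 × ℤ_21


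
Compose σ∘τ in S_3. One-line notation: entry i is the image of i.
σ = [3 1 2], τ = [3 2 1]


σ∘τ: apply τ first, then σ
1 →τ 3 →σ 2
2 →τ 2 →σ 1
3 →τ 1 →σ 3

σ∘τ = [2 1 3]


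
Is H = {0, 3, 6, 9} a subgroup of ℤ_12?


Subgroup test for H = {0, 3, 6, 9} in (ℤ_12, +):
(1) 0 ∈ H? Yes
(2) Closure: for all a,b ∈ H, (a+b) mod 12 ∈ H? Yes
(3) Inverses: for all a ∈ H, -a mod 12 ∈ H? Yes

Yes, H is a subgroup of ℤ_12


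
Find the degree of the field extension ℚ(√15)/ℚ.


√15 has minimal polynomial x² - 15 (irreducible over ℚ since 15 is squarefree)

[ℚ(√15)/ℚ] = 2


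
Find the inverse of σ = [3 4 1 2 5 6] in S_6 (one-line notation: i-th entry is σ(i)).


To find σ⁻¹, swap domain and range:
σ(1) = 3 → σ⁻¹(3) = 1
σ(2) = 4 → σ⁻¹(4) = 2
σ(3) = 1 → σ⁻¹(1) = 3
σ(4) = 2 → σ⁻¹(2) = 4
σ(5) = 5 → σ⁻¹(5) = 5
σ(6) = 6 → σ⁻¹(6) = 6

σ⁻¹ = [3 4 1 2 5 6]


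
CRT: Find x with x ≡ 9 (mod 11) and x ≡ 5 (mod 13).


m₁ = 11, m₂ = 13, gcd = 1, so CRT applies. M = m₁·m₂ = 143
Let M₁ = M/m₁ = 13, M₂ = M/m₂ = 11
Find y₁ ≡ M₁⁻¹ (mod m₁): 13⁻¹ ≡ 6 (mod 11)
Find y₂ ≡ M₂⁻¹ (mod m₂): 11⁻¹ ≡ 6 (mod 13)
x = a₁·M₁·y₁ + a₂·M₂·y₂ = 9·13·6 + 5·11·6 = 1032
Reduce mod 143: x ≡ 31
Check: 31 mod 11 = 9 ✓, 31 mod 13 = 5 ✓

x ≡ 31 (mod 143)


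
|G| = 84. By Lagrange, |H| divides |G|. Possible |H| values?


Lagrange's theorem: |H| divides |G|
|G| = 84
Divisors of 84: 1, 2, 3, 4, 6, 7, 12, 14, 21, 28, 42, 84

Possible subgroup orders: {1, 2, 3, 4, 6, 7, 12, 14, 21, 28, 42, 84}


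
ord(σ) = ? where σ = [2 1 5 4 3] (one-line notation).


Cycle decomposition: (1 2) (3 5)
Cycle lengths: 2, 2
Order = lcm(2, 2) = 2

ord(σ) = 2


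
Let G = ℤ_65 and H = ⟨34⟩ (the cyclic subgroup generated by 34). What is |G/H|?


|⟨34⟩| = n / gcd(34, 65) = 65 / 1 = 65
H is normal (ℤ_65 is abelian).
|G/H| = |G| / |H| = 65 / 65 = 1

|G/H| = 1


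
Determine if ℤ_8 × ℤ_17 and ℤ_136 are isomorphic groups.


Comparing ℤ_8 × ℤ_17 and ℤ_136:
gcd(8,17) = 1, so ℤ_8 × ℤ_17 ≅ ℤ_136 (CRT)

Yes, ℤ_8 × ℤ_17 ≅ ℤ_136


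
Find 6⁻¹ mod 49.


Use the extended Euclidean algorithm to write 1 = 6·s + 49·t; then s mod 49 is the inverse.
Euclidean algorithm:
  6 = 0·49 + 6
  49 = 8·6 + 1
  6 = 6·1 + 0
gcd(6,49) = 1
Back-substitution gives: 6·(-8) + 49·(1) = 1
So 6⁻¹ ≡ -8 ≡ 41 (mod 49)
Check: 6 × 41 = 246 ≡ 1 (mod 49) ✓

6⁻¹ ≡ 41 (mod 49)


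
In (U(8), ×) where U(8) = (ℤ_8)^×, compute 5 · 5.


Operation: multiplication mod 8
5 · 5 = (a × b) mod 8 with a = 5, b = 5

5 · 5 = 1


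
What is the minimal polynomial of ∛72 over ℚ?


∛72 satisfies x³ - 72 = 0, irreducible over ℚ (no rational root; 72 is not a perfect cube)

Minimal polynomial: x³ - 72


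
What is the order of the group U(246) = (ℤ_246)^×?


U(n) is the group of units mod n; |U(n)| = φ(n)
|U(246)| = φ(246) = 80

|U(246) = (ℤ_246)^×| = 80


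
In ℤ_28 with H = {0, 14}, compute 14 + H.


14 + H = {14 + h (mod 28) : h ∈ H}
14+0=14, 14+14=0
14 + H = {0, 14} = 0 + H

14 + H = {0, 14}


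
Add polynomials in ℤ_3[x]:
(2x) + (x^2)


Add coefficients mod 3:
x^0: 0 + 0 = 0 (mod 3)
x^1: 2 + 0 = 2 (mod 3)
x^2: 0 + 1 = 1 (mod 3)
Result: 2x + x^2

f + g = 2x + x^2


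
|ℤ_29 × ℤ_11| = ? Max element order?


|ℤ_29 × ℤ_11| = 29 × 11 = 319
Max element order = lcm(29,11) = 319
Cyclic? Yes (gcd=1)

|ℤ_29×ℤ_11| = 319, max element order = 319


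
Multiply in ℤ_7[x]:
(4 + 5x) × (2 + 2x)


Expand and collect like terms; reduce coefficients mod 7:
x^0: 4·2 = 8 ≡ 1 (mod 7)
x^1: 4·2 + 5·2 = 18 ≡ 4 (mod 7)
x^2: 5·2 = 10 ≡ 3 (mod 7)
Result: 1 + 4x + 3x^2

f · g = 1 + 4x + 3x^2


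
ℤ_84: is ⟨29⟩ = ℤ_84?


g generates ℤ_n iff gcd(g, n) = 1
gcd(29, 84) = 1
Since gcd = 1, 29 is a generator.

Yes, 29 generates ℤ_84


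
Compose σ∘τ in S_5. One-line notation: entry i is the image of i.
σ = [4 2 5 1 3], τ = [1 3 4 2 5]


σ∘τ: apply τ first, then σ
1 →τ 1 →σ 4
2 →τ 3 →σ 5
3 →τ 4 →σ 1
4 →τ 2 →σ 2
5 →τ 5 →σ 3

σ∘τ = [4 5 1 2 3]


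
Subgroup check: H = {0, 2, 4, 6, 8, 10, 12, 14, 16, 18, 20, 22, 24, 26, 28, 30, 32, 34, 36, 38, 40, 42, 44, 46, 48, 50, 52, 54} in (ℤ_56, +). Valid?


Subgroup test for H = {0, 2, 4, 6, 8, 10, 12, 14, 16, 18, 20, 22, 24, 26, 28, 30, 32, 34, 36, 38, 40, 42, 44, 46, 48, 50, 52, 54} in (ℤ_56, +):
(1) 0 ∈ H? Yes
(2) Closure: for all a,b ∈ H, (a+b) mod 56 ∈ H? Yes
(3) Inverses: for all a ∈ H, -a mod 56 ∈ H? Yes

Yes, H is a subgroup of ℤ_56


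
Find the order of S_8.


|S_n| = n! (number of permutations of n symbols)
|S_8| = 8! = 40320

|S_8| = 40320


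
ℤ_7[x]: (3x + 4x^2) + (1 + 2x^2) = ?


Add coefficients mod 7:
x^0: 0 + 1 = 1 (mod 7)
x^1: 3 + 0 = 3 (mod 7)
x^2: 4 + 2 = 6 (mod 7)
Result: 1 + 3x + 6x^2

f + g = 1 + 3x + 6x^2


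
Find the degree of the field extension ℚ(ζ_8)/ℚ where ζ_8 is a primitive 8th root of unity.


[ℚ(ζ_n):ℚ] = deg Φ_n(x) = φ(n). Here φ(8) = 4

[ℚ(ζ_8)/ℚ where ζ_8 is a primitive 8th root of unity] = 4


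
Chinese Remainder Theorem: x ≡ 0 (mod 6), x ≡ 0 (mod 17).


m₁ = 6, m₂ = 17, gcd = 1, so CRT applies. M = m₁·m₂ = 102
Let M₁ = M/m₁ = 17, M₂ = M/m₂ = 6
Find y₁ ≡ M₁⁻¹ (mod m₁): 17⁻¹ ≡ 5 (mod 6)
Find y₂ ≡ M₂⁻¹ (mod m₂): 6⁻¹ ≡ 3 (mod 17)
x = a₁·M₁·y₁ + a₂·M₂·y₂ = 0·17·5 + 0·6·3 = 0
Reduce mod 102: x ≡ 0
Check: 0 mod 6 = 0 ✓, 0 mod 17 = 0 ✓

x ≡ 0 (mod 102)


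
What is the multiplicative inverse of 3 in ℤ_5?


Use the extended Euclidean algorithm to write 1 = 3·s + 5·t; then s mod 5 is the inverse.
Euclidean algorithm:
  3 = 0·5 + 3
  5 = 1·3 + 2
  3 = 1·2 + 1
  2 = 2·1 + 0
gcd(3,5) = 1
Back-substitution gives: 3·(2) + 5·(-1) = 1
So 3⁻¹ ≡ 2 ≡ 2 (mod 5)
Check: 3 × 2 = 6 ≡ 1 (mod 5) ✓

3⁻¹ ≡ 2 (mod 5)


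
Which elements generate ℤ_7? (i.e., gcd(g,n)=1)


g generates ℤ_n iff gcd(g,n) = 1
Checking each g ∈ {1,...,6}:
gcd(1,7) = 1
gcd(2,7) = 1
gcd(3,7) = 1
gcd(4,7) = 1
gcd(5,7) = 1
gcd(6,7) = 1
Generators: {1, 2, 3, 4, 5, 6}
Number of generators = φ(7) = 6

Generators of ℤ_7 = {1, 2, 3, 4, 5, 6}


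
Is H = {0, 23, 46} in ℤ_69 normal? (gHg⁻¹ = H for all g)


H = {0, 23, 46} in ℤ_69
ℤ_69 is abelian; every subgroup of an abelian group is normal

Yes, normal subgroup


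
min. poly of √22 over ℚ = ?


√22 satisfies x² - 22 = 0, irreducible over ℚ since 22 is squarefree

Minimal polynomial: x² - 22


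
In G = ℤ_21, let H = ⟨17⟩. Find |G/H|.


|⟨17⟩| = n / gcd(17, 21) = 21 / 1 = 21
H is normal (ℤ_21 is abelian).
|G/H| = |G| / |H| = 21 / 21 = 1

|G/H| = 1


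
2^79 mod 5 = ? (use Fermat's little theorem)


Fermat's little theorem: if p is prime and gcd(a,p)=1, then a^(p-1) ≡ 1 (mod p)
p = 5 is prime, gcd(2,5) = 1
Reduce exponent: 79 mod 4 = 3
So 2^79 ≡ 2^3 (mod 5)
2^3 mod 5 = 3

2^79 ≡ 3 (mod 5)


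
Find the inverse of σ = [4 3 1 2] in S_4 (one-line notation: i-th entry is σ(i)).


To find σ⁻¹, swap domain and range:
σ(1) = 4 → σ⁻¹(4) = 1
σ(2) = 3 → σ⁻¹(3) = 2
σ(3) = 1 → σ⁻¹(1) = 3
σ(4) = 2 → σ⁻¹(2) = 4

σ⁻¹ = [3 4 2 1]


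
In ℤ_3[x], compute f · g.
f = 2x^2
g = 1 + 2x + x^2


Expand and collect like terms; reduce coefficients mod 3:
x^0: 0·1 = 0 ≡ 0 (mod 3)
x^1: 0·2 + 0·1 = 0 ≡ 0 (mod 3)
x^2: 0·1 + 0·2 + 2·1 = 2 ≡ 2 (mod 3)
x^3: 0·1 + 2·2 = 4 ≡ 1 (mod 3)
x^4: 2·1 = 2 ≡ 2 (mod 3)
Result: 2x^2 + x^3 + 2x^4

f · g = 2x^2 + x^3 + 2x^4


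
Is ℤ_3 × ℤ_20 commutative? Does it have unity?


Direct product ring; commutative with unity (1,1); but (1,0)·(0,1) = (0,0) gives zero divisors, so not an integral domain
Commutative: Yes
Integral domain: No
Has unity: Yes

ℤ_3 × ℤ_20: Commutative=Yes, Unity=Yes


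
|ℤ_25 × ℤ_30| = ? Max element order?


|ℤ_25 × ℤ_30| = 25 × 30 = 750
Max element order = lcm(25,30) = 150
Cyclic? No (gcd=5)

|ℤ_25×ℤ_30| = 750, max element order = 150


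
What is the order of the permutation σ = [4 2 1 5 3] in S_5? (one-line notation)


Cycle decomposition: (1 4 5 3)
Cycle lengths: 4
Order = lcm(4) = 4

ord(σ) = 4


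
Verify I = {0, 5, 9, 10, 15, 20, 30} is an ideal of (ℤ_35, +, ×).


Check ideal conditions for I = {0, 5, 9, 10, 15, 20, 30} in ℤ_35:
(1) I is an additive subgroup? No
(2) For r ∈ ℤ_35 and a ∈ I: r·a ∈ I? No  [counterexample: r=2, a=9, r·a mod 35 = 18 ∉ I]

No, I is not an ideal of ℤ_35


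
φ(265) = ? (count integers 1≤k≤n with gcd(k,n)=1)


Factor n: 265 = 5 × 53
φ(n) = n · ∏(1 - 1/p) over distinct primes p | n
φ(265) = 265 · (1 - 1/5) · (1 - 1/53) = 208

φ(265) = 208


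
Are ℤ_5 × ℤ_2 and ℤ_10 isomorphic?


Comparing ℤ_5 × ℤ_2 and ℤ_10:
gcd(5,2) = 1, so ℤ_5 × ℤ_2 ≅ ℤ_10 (CRT)

Yes, ℤ_5 × ℤ_2 ≅ ℤ_10


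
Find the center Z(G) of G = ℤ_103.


Z(G) = {g ∈ G | gx = xg for all x ∈ G}
ℤ_103 is abelian, so Z(G) = G

Z(ℤ_103) = ℤ_103


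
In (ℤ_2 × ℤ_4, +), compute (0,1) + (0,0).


Operation: componentwise addition mod (2, 4)
(0,1) + (0,0) = ((a₁+b₁) mod 2, (a₂+b₂) mod 4) with a = (0,1), b = (0,0)

(0,1) + (0,0) = (0,1)


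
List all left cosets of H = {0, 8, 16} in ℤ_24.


H = {0, 8, 16}, |H| = 3
Number of cosets = |G|/|H| = 24/3 = 8
0 + H = {0, 8, 16}
1 + H = {1, 9, 17}
2 + H = {2, 10, 18}
3 + H = {3, 11, 19}
4 + H = {4, 12, 20}
5 + H = {5, 13, 21}
6 + H = {6, 14, 22}
7 + H = {7, 15, 23}

Cosets: 0+H={0,8,16}; 1+H={1,9,17}; 2+H={2,10,18}; 3+H={3,11,19}; 4+H={4,12,20}; 5+H={5,13,21}; 6+H={6,14,22}; 7+H={7,15,23}


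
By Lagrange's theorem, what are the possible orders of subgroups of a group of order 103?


Lagrange's theorem: |H| divides |G|
|G| = 103
Divisors of 103: 1, 103

Possible subgroup orders: {1, 103}


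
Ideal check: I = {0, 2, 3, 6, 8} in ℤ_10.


Check ideal conditions for I = {0, 2, 3, 6, 8} in ℤ_10:
(1) I is an additive subgroup? No
(2) For r ∈ ℤ_10 and a ∈ I: r·a ∈ I? No  [counterexample: r=2, a=2, r·a mod 10 = 4 ∉ I]

No, I is not an ideal of ℤ_10


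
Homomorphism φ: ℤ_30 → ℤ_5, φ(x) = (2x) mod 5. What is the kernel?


Kernel = preimage of identity
ker(φ) = {x ∈ ℤ_30 : 2x ≡ 0 (mod 5)}. Since 5 | 30, φ is well-defined. The kernel is the cyclic subgroup ⟨5⟩ of ℤ_30 (order 6), i.e. {0, 5, 10, 15, 20, 25}

ker(φ) = {0, 5, 10, 15, 20, 25}


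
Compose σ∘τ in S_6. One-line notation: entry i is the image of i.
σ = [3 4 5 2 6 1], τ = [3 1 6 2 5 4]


σ∘τ: apply τ first, then σ
1 →τ 3 →σ 5
2 →τ 1 →σ 3
3 →τ 6 →σ 1
4 →τ 2 →σ 4
5 →τ 5 →σ 6
6 →τ 4 →σ 2

σ∘τ = [5 3 1 4 6 2]


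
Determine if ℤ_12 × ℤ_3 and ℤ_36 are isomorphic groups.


Comparing ℤ_12 × ℤ_3 and ℤ_36:
gcd(12,3) = 3 ≠ 1. Max element order in ℤ_12×ℤ_3 is lcm(12,3) = 12 < 36, so it has no element of order 36

No, ℤ_12 × ℤ_3 ≇ ℤ_36


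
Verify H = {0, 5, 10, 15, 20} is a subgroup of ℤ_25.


Subgroup test for H = {0, 5, 10, 15, 20} in (ℤ_25, +):
(1) 0 ∈ H? Yes
(2) Closure: for all a,b ∈ H, (a+b) mod 25 ∈ H? Yes
(3) Inverses: for all a ∈ H, -a mod 25 ∈ H? Yes

Yes, H is a subgroup of ℤ_25


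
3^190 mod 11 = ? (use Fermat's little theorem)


Fermat's little theorem: if p is prime and gcd(a,p)=1, then a^(p-1) ≡ 1 (mod p)
p = 11 is prime, gcd(3,11) = 1
Reduce exponent: 190 mod 10 = 0
So 3^190 ≡ 3^0 (mod 11)
3^0 = 1

3^190 ≡ 1 (mod 11)


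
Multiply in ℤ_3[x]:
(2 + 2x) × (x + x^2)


Expand and collect like terms; reduce coefficients mod 3:
x^0: 2·0 = 0 ≡ 0 (mod 3)
x^1: 2·1 + 2·0 = 2 ≡ 2 (mod 3)
x^2: 2·1 + 2·1 = 4 ≡ 1 (mod 3)
x^3: 2·1 = 2 ≡ 2 (mod 3)
Result: 2x + x^2 + 2x^3

f · g = 2x + x^2 + 2x^3


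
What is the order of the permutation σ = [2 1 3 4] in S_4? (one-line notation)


Cycle decomposition: (1 2)
Cycle lengths: 2
Order = lcm(2) = 2

ord(σ) = 2


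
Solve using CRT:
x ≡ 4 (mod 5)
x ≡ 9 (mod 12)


m₁ = 5, m₂ = 12, gcd = 1, so CRT applies. M = m₁·m₂ = 60
Let M₁ = M/m₁ = 12, M₂ = M/m₂ = 5
Find y₁ ≡ M₁⁻¹ (mod m₁): 12⁻¹ ≡ 3 (mod 5)
Find y₂ ≡ M₂⁻¹ (mod m₂): 5⁻¹ ≡ 5 (mod 12)
x = a₁·M₁·y₁ + a₂·M₂·y₂ = 4·12·3 + 9·5·5 = 369
Reduce mod 60: x ≡ 9
Check: 9 mod 5 = 4 ✓, 9 mod 12 = 9 ✓

x ≡ 9 (mod 60)


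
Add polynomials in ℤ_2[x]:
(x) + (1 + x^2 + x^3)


Add coefficients mod 2:
x^0: 0 + 1 = 1 (mod 2)
x^1: 1 + 0 = 1 (mod 2)
x^2: 0 + 1 = 1 (mod 2)
x^3: 0 + 1 = 1 (mod 2)
Result: 1 + x + x^2 + x^3

f + g = 1 + x + x^2 + x^3


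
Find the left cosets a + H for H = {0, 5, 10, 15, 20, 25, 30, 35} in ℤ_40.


H = {0, 5, 10, 15, 20, 25, 30, 35}, |H| = 8
Number of cosets = |G|/|H| = 40/8 = 5
0 + H = {0, 5, 10, 15, 20, 25, 30, 35}
1 + H = {1, 6, 11, 16, 21, 26, 31, 36}
2 + H = {2, 7, 12, 17, 22, 27, 32, 37}
3 + H = {3, 8, 13, 18, 23, 28, 33, 38}
4 + H = {4, 9, 14, 19, 24, 29, 34, 39}

Cosets: 0+H={0,5,10,15,20,25,30,35}; 1+H={1,6,11,16,21,26,31,36}; 2+H={2,7,12,17,22,27,32,37}; 3+H={3,8,13,18,23,28,33,38}; 4+H={4,9,14,19,24,29,34,39}


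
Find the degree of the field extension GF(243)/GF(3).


GF(243) = GF(3^5), so the extension degree is 5

[GF(243)/GF(3)] = 5


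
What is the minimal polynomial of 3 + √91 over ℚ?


Let α = 3 + √91. Then α - 3 = √91, so (α - 3)² = 91, giving α² - 6α - 82 = 0. Degree 2 and α ∉ ℚ, so this is the minimal polynomial.

Minimal polynomial: x² - 6x - 82


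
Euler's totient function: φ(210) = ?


Factor n: 210 = 2 × 3 × 5 × 7
φ(n) = n · ∏(1 - 1/p) over distinct primes p | n
φ(210) = 210 · (1 - 1/2) · (1 - 1/3) · (1 - 1/5) · (1 - 1/7) = 48

φ(210) = 48


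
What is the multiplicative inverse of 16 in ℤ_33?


Use the extended Euclidean algorithm to write 1 = 16·s + 33·t; then s mod 33 is the inverse.
Euclidean algorithm:
  16 = 0·33 + 16
  33 = 2·16 + 1
  16 = 16·1 + 0
gcd(16,33) = 1
Back-substitution gives: 16·(-2) + 33·(1) = 1
So 16⁻¹ ≡ -2 ≡ 31 (mod 33)
Check: 16 × 31 = 496 ≡ 1 (mod 33) ✓

16⁻¹ ≡ 31 (mod 33)


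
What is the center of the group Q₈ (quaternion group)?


Z(G) = {g ∈ G | gx = xg for all x ∈ G}
In Q₈ = {±1, ±i, ±j, ±k}, only ±1 commute with every element

Z(Q₈ (quaternion group)) = {1, -1}


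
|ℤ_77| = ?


ℤ_n has n elements.

|ℤ_77| = 77


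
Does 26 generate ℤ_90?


g generates ℤ_n iff gcd(g, n) = 1
gcd(26, 90) = 2
Since gcd = 2 ≠ 1, ⟨26⟩ has order 45 < 90, so 26 is not a generator.

No, 26 does not generate ℤ_90


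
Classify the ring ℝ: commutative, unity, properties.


ℝ is a field: commutative, has unity, every nonzero element is a unit (hence an integral domain)
Commutative: Yes
Integral domain: Yes
Has unity: Yes

ℝ: Commutative=Yes, Unity=Yes


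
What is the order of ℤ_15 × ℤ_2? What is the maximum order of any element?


|ℤ_15 × ℤ_2| = 15 × 2 = 30
Max element order = lcm(15,2) = 30
Cyclic? Yes (gcd=1)

|ℤ_15×ℤ_2| = 30, max element order = 30


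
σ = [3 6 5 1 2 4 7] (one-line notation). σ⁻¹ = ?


To find σ⁻¹, swap domain and range:
σ(1) = 3 → σ⁻¹(3) = 1
σ(2) = 6 → σ⁻¹(6) = 2
σ(3) = 5 → σ⁻¹(5) = 3
σ(4) = 1 → σ⁻¹(1) = 4
σ(5) = 2 → σ⁻¹(2) = 5
σ(6) = 4 → σ⁻¹(4) = 6
σ(7) = 7 → σ⁻¹(7) = 7

σ⁻¹ = [4 5 1 6 3 2 7]


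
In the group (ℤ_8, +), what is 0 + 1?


Operation: addition mod 8
0 + 1 = (a + b) mod 8 with a = 0, b = 1

0 + 1 = 1


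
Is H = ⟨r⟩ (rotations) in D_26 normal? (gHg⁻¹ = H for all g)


H = ⟨r⟩ (rotations) in D_26
The rotation subgroup ⟨r⟩ has index 2 in D_26, so it is normal

Yes, normal subgroup


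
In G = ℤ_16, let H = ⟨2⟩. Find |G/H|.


|⟨2⟩| = n / gcd(2, 16) = 16 / 2 = 8
H is normal (ℤ_16 is abelian).
|G/H| = |G| / |H| = 16 / 8 = 2

|G/H| = 2


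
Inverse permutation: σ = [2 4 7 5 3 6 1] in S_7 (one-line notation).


To find σ⁻¹, swap domain and range:
σ(1) = 2 → σ⁻¹(2) = 1
σ(2) = 4 → σ⁻¹(4) = 2
σ(3) = 7 → σ⁻¹(7) = 3
σ(4) = 5 → σ⁻¹(5) = 4
σ(5) = 3 → σ⁻¹(3) = 5
σ(6) = 6 → σ⁻¹(6) = 6
σ(7) = 1 → σ⁻¹(1) = 7

σ⁻¹ = [7 1 5 2 4 6 3]


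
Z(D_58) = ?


Z(G) = {g ∈ G | gx = xg for all x ∈ G}
For even n, Z(D_n) = {e, r^(n/2)}: the 180° rotation r^29 commutes with every reflection and rotation

Z(D_58) = {e, r^29}


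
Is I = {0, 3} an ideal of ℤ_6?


Check ideal conditions for I = {0, 3} in ℤ_6:
(1) I is an additive subgroup? Yes
(2) For r ∈ ℤ_6 and a ∈ I: r·a ∈ I? Yes

Yes, I is an ideal of ℤ_6


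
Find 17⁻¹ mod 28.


Use the extended Euclidean algorithm to write 1 = 17·s + 28·t; then s mod 28 is the inverse.
Euclidean algorithm:
  17 = 0·28 + 17
  28 = 1·17 + 11
  17 = 1·11 + 6
  11 = 1·6 + 5
  6 = 1·5 + 1
  5 = 5·1 + 0
gcd(17,28) = 1
Back-substitution gives: 17·(5) + 28·(-3) = 1
So 17⁻¹ ≡ 5 ≡ 5 (mod 28)
Check: 17 × 5 = 85 ≡ 1 (mod 28) ✓

17⁻¹ ≡ 5 (mod 28)


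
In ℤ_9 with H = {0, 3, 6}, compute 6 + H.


6 + H = {6 + h (mod 9) : h ∈ H}
6+0=6, 6+3=0, 6+6=3
6 + H = {0, 3, 6} = 0 + H

6 + H = {0, 3, 6}


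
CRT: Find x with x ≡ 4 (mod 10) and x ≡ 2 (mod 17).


m₁ = 10, m₂ = 17, gcd = 1, so CRT applies. M = m₁·m₂ = 170
Let M₁ = M/m₁ = 17, M₂ = M/m₂ = 10
Find y₁ ≡ M₁⁻¹ (mod m₁): 17⁻¹ ≡ 3 (mod 10)
Find y₂ ≡ M₂⁻¹ (mod m₂): 10⁻¹ ≡ 12 (mod 17)
x = a₁·M₁·y₁ + a₂·M₂·y₂ = 4·17·3 + 2·10·12 = 444
Reduce mod 170: x ≡ 104
Check: 104 mod 10 = 4 ✓, 104 mod 17 = 2 ✓

x ≡ 104 (mod 170)


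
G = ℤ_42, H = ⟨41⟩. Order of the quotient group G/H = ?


|⟨41⟩| = n / gcd(41, 42) = 42 / 1 = 42
H is normal (ℤ_42 is abelian).
|G/H| = |G| / |H| = 42 / 42 = 1

|G/H| = 1


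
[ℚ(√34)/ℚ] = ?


√34 has minimal polynomial x² - 34 (irreducible over ℚ since 34 is squarefree)

[ℚ(√34)/ℚ] = 2


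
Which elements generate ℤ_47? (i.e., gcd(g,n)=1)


g generates ℤ_n iff gcd(g,n) = 1
Prime factors of 47: 47
Generators are g ∈ {1,...,46} not divisible by any of these primes.
Generators: {1, 2, 3, 4, 5, 6, 7, 8, 9, 10, 11, 12, 13, 14, 15, 16, 17, 18, 19, 20, 21, 22, 23, 24, 25, 26, 27, 28, 29, 30, 31, 32, 33, 34, 35, 36, 37, 38, 39, 40, 41, 42, 43, 44, 45, 46}
Number of generators = φ(47) = 46

Generators of ℤ_47 = {1, 2, 3, 4, 5, 6, 7, 8, 9, 10, 11, 12, 13, 14, 15, 16, 17, 18, 19, 20, 21, 22, 23, 24, 25, 26, 27, 28, 29, 30, 31, 32, 33, 34, 35, 36, 37, 38, 39, 40, 41, 42, 43, 44, 45, 46}


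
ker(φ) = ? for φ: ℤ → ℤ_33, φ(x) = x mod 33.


Kernel = preimage of identity
ker(φ) = {x ∈ ℤ : x ≡ 0 (mod 33)} = 33ℤ = {0, ±33, ±66, ...}

ker(φ) = 33ℤ


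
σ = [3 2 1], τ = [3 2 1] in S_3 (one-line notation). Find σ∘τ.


σ∘τ: apply τ first, then σ
1 →τ 3 →σ 1
2 →τ 2 →σ 2
3 →τ 1 →σ 3

σ∘τ = [1 2 3]


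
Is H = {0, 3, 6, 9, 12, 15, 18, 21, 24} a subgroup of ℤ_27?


Subgroup test for H = {0, 3, 6, 9, 12, 15, 18, 21, 24} in (ℤ_27, +):
(1) 0 ∈ H? Yes
(2) Closure: for all a,b ∈ H, (a+b) mod 27 ∈ H? Yes
(3) Inverses: for all a ∈ H, -a mod 27 ∈ H? Yes

Yes, H is a subgroup of ℤ_27


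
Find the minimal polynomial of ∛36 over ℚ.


∛36 satisfies x³ - 36 = 0, irreducible over ℚ (no rational root; 36 is not a perfect cube)

Minimal polynomial: x³ - 36


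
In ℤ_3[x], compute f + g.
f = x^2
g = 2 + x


Add coefficients mod 3:
x^0: 0 + 2 = 2 (mod 3)
x^1: 0 + 1 = 1 (mod 3)
x^2: 1 + 0 = 1 (mod 3)
Result: 2 + x + x^2

f + g = 2 + x + x^2


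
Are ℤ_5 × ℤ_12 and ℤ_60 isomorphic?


Comparing ℤ_5 × ℤ_12 and ℤ_60:
gcd(5,12) = 1, so ℤ_5 × ℤ_12 ≅ ℤ_60 (CRT)

Yes, ℤ_5 × ℤ_12 ≅ ℤ_60


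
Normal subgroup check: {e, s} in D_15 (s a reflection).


H = {e, s} in D_15 (s a reflection)
r·s·r⁻¹ = sr⁻² ≠ s for n ≥ 3, so {e, s} is not closed under conjugation

No, not a normal subgroup


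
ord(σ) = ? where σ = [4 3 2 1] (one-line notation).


Cycle decomposition: (1 4) (2 3)
Cycle lengths: 2, 2
Order = lcm(2, 2) = 2

ord(σ) = 2


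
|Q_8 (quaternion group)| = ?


Q_8 = {±1, ±i, ±j, ±k}
|Q_8| = 8

|Q_8 (quaternion group)| = 8


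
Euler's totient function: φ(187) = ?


Factor n: 187 = 11 × 17
φ(n) = n · ∏(1 - 1/p) over distinct primes p | n
φ(187) = 187 · (1 - 1/11) · (1 - 1/17) = 160

φ(187) = 160


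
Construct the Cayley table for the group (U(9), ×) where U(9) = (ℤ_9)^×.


Elements: {1, 2, 4, 5, 7, 8}
Operation: multiplication mod 9
Entry (a, b) = (a × b) mod 9

Cayley table:
  | 1 | 2 | 4 | 5 | 7 | 8
1 | 1 | 2 | 4 | 5 | 7 | 8
2 | 2 | 4 | 8 | 1 | 5 | 7
4 | 4 | 8 | 7 | 2 | 1 | 5
5 | 5 | 1 | 2 | 7 | 8 | 4
7 | 7 | 5 | 1 | 8 | 4 | 2
8 | 8 | 7 | 5 | 4 | 2 | 1


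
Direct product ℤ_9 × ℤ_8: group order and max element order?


|ℤ_9 × ℤ_8| = 9 × 8 = 72
Max element order = lcm(9,8) = 72
Cyclic? Yes (gcd=1)

|ℤ_9×ℤ_8| = 72, max element order = 72


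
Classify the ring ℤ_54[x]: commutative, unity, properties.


ℤ_54 has zero divisors (2·27 ≡ 0), and these lift to constant zero divisors in ℤ_54[x]; so not an integral domain
Commutative: Yes
Integral domain: No
Has unity: Yes

ℤ_54[x]: Commutative=Yes, Unity=Yes


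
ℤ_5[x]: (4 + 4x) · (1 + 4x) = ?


Expand and collect like terms; reduce coefficients mod 5:
x^0: 4·1 = 4 ≡ 4 (mod 5)
x^1: 4·4 + 4·1 = 20 ≡ 0 (mod 5)
x^2: 4·4 = 16 ≡ 1 (mod 5)
Result: 4 + x^2

f · g = 4 + x^2


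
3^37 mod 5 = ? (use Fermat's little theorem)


Fermat's little theorem: if p is prime and gcd(a,p)=1, then a^(p-1) ≡ 1 (mod p)
p = 5 is prime, gcd(3,5) = 1
Reduce exponent: 37 mod 4 = 1
So 3^37 ≡ 3^1 (mod 5)
3^1 mod 5 = 3

3^37 ≡ 3 (mod 5)


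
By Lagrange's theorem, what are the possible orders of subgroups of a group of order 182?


Lagrange's theorem: |H| divides |G|
|G| = 182
Divisors of 182: 1, 2, 7, 13, 14, 26, 91, 182

Possible subgroup orders: {1, 2, 7, 13, 14, 26, 91, 182}


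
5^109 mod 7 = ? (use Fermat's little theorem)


Fermat's little theorem: if p is prime and gcd(a,p)=1, then a^(p-1) ≡ 1 (mod p)
p = 7 is prime, gcd(5,7) = 1
Reduce exponent: 109 mod 6 = 1
So 5^109 ≡ 5^1 (mod 7)
5^1 mod 7 = 5

5^109 ≡ 5 (mod 7)


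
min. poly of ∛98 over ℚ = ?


∛98 satisfies x³ - 98 = 0, irreducible over ℚ (no rational root; 98 is not a perfect cube)

Minimal polynomial: x³ - 98
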